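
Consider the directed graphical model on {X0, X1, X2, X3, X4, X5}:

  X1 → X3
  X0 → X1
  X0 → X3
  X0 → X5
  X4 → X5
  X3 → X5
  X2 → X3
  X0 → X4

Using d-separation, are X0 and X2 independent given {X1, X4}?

4 paths connect X0 and X2; each must be blocked for d-separation to hold:
Path 1: X0 → X1 → X3 ← X2
  X1 is a chain here and X1 is conditioned on, so the path is blocked at X1.
Path 2: X0 → X4 → X5 ← X3 ← X2
  X4 is a chain here and X4 is conditioned on, so the path is blocked at X4.
Path 3: X0 → X3 ← X2
  X3 is a collider here and neither X3 nor any of its descendants is conditioned on, so the collider stays closed — the path is blocked at X3.
Path 4: X0 → X5 ← X3 ← X2
  X5 is a collider here and neither X5 nor any of its descendants is conditioned on, so the collider stays closed — the path is blocked at X5.
Every path is blocked, so X0 and X2 are d-separated given {X1, X4}.

Yes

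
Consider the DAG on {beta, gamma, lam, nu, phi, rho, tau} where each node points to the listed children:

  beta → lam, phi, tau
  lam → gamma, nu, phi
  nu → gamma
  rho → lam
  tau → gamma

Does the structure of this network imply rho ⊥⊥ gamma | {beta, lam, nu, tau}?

There are 4 undirected paths between rho and gamma; checking each against the conditioning set {beta, lam, nu, tau}:
  1. rho → lam → phi ← beta → tau → gamma — lam:chain[blocks]; phi:collider[blocks]; beta:fork[blocks]; tau:chain[blocks] ⇒ blocked
  2. rho → lam ← beta → tau → gamma — lam:collider[open]; beta:fork[blocks]; tau:chain[blocks] ⇒ blocked
  3. rho → lam → nu → gamma — lam:chain[blocks]; nu:chain[blocks] ⇒ blocked
  4. rho → lam → gamma — lam:chain[blocks] ⇒ blocked
All paths are blocked; rho ⊥ gamma | {beta, lam, nu, tau} holds.

Yes — rho and gamma are d-separated given {beta, lam, nu, tau}.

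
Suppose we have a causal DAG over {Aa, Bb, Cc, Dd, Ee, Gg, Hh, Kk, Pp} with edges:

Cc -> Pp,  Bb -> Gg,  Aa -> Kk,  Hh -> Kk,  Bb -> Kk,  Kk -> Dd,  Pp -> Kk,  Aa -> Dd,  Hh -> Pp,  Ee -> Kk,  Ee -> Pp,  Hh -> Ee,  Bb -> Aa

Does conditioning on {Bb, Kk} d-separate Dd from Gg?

Enumerating the 4 paths from Dd to Gg and testing each for blocking by {Bb, Kk}:
  1. Dd ← Kk ← Bb → Gg — Kk:chain[blocks]; Bb:fork[blocks] ⇒ blocked
  2. Dd ← Kk ← Aa ← Bb → Gg — Kk:chain[blocks]; Aa:chain[open]; Bb:fork[blocks] ⇒ blocked
  3. Dd ← Aa → Kk ← Bb → Gg — Aa:fork[open]; Kk:collider[open]; Bb:fork[blocks] ⇒ blocked
  4. Dd ← Aa ← Bb → Gg — Aa:chain[open]; Bb:fork[blocks] ⇒ blocked
Since every path is blocked, d-separation holds.

Yes — Dd and Gg are d-separated given {Bb, Kk}.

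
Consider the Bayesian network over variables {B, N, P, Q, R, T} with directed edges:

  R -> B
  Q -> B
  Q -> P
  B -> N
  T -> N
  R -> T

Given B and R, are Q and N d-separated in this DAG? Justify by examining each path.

Enumerating the 2 paths from Q to N and testing each for blocking by {B, R}:
  1. Q → B ← R → T → N — B:collider[open]; R:fork[blocks]; T:chain[open] ⇒ blocked
  2. Q → B → N — B:chain[blocks] ⇒ blocked
Since every path is blocked, d-separation holds.

Yes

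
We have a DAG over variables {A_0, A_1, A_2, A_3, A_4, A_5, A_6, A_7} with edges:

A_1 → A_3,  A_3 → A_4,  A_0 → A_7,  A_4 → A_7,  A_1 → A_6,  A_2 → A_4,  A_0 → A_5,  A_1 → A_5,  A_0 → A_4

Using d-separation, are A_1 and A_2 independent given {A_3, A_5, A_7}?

No

We examine all 3 paths between A_1 and A_2:
Path 1: A_1 → A_5 ← A_0 → A_4 ← A_2
  A_5 is a collider and A_5 is conditioned on, which opens it; A_0 is a fork and A_0 is not conditioned on; A_4 is a collider and its descendant A_7 is conditioned on, which opens it — no node blocks this path, so it is active.
Path 2: A_1 → A_5 ← A_0 → A_7 ← A_4 ← A_2
  A_5 is a collider and A_5 is conditioned on, which opens it; A_0 is a fork and A_0 is not conditioned on; A_7 is a collider and A_7 is conditioned on, which opens it; A_4 is a chain and A_4 is not conditioned on — no node blocks this path, so it is active.
Path 3: A_1 → A_3 → A_4 ← A_2
  A_3 is a chain here and A_3 is conditioned on, so the path is blocked at A_3.
Since the path A_1 → A_5 ← A_0 → A_4 ← A_2 is active, A_1 and A_2 are not d-separated given {A_3, A_5, A_7}.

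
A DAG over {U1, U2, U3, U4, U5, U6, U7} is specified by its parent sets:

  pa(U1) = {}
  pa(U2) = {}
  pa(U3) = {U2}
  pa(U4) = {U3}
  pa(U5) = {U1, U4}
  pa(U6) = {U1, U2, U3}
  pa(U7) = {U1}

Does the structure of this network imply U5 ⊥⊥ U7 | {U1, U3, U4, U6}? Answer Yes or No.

Yes

Enumerating the 3 paths from U5 to U7 and testing each for blocking by {U1, U3, U4, U6}:
  1. U5 ← U1 → U7 — U1:fork[blocks] ⇒ blocked
  2. U5 ← U4 ← U3 ← U2 → U6 ← U1 → U7 — U4:chain[blocks]; U3:chain[blocks]; U2:fork[open]; U6:collider[open]; U1:fork[blocks] ⇒ blocked
  3. U5 ← U4 ← U3 → U6 ← U1 → U7 — U4:chain[blocks]; U3:fork[blocks]; U6:collider[open]; U1:fork[blocks] ⇒ blocked
All paths are blocked; U5 ⊥ U7 | {U1, U3, U4, U6} holds.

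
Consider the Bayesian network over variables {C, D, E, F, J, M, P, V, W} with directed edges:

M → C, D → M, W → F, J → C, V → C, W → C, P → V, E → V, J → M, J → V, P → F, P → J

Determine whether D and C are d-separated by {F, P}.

No

Enumerating the 6 paths from D to C and testing each for blocking by {F, P}:
  1. D → M ← J → V ← P → F ← W → C — M:collider[blocks]; J:fork[open]; V:collider[blocks]; P:fork[blocks]; F:collider[open]; W:fork[open] ⇒ blocked
  2. D → M ← J → V → C — M:collider[blocks]; J:fork[open]; V:chain[open] ⇒ blocked
  3. D → M ← J ← P → F ← W → C — M:collider[blocks]; J:chain[open]; P:fork[blocks]; F:collider[open]; W:fork[open] ⇒ blocked
  4. D → M ← J ← P → V → C — M:collider[blocks]; J:chain[open]; P:fork[blocks]; V:chain[open] ⇒ blocked
  5. D → M ← J → C — M:collider[blocks]; J:fork[open] ⇒ blocked
  6. D → M → C — M:chain[open] ⇒ active
Since the path D → M → C is active, D and C are not d-separated given {F, P}.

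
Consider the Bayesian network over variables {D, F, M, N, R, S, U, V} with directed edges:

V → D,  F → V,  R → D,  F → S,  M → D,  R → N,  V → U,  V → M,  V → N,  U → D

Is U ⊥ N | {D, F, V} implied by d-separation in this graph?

6 paths connect U and N; each must be blocked for d-separation to hold:
Path 1: U → D ← R → N
  D is a collider and D is conditioned on, which opens it; R is a fork and R is not conditioned on — no node blocks this path, so it is active.
Path 2: U → D ← M ← V → N
  V is a fork here and V is conditioned on, so the path is blocked at V.
Path 3: U → D ← V → N
  V is a fork here and V is conditioned on, so the path is blocked at V.
Path 4: U ← V → D ← R → N
  V is a fork here and V is conditioned on, so the path is blocked at V.
Path 5: U ← V → M → D ← R → N
  V is a fork here and V is conditioned on, so the path is blocked at V.
Path 6: U ← V → N
  V is a fork here and V is conditioned on, so the path is blocked at V.
Since the path U → D ← R → N is active, U and N are not d-separated given {D, F, V}.

No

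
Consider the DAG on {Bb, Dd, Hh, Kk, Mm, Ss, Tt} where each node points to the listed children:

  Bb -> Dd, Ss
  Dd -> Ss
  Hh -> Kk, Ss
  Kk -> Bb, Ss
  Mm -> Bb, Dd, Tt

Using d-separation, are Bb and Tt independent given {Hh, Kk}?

No

There are 5 undirected paths between Bb and Tt; checking each against the conditioning set {Hh, Kk}:
Path 1: Bb → Dd ← Mm → Tt
  Dd is a collider here and neither Dd nor any of its descendants is conditioned on, so the collider stays closed — the path is blocked at Dd.
Path 2: Bb ← Mm → Tt
  Mm is a fork and Mm is not conditioned on — no node blocks this path, so it is active.
Path 3: Bb ← Kk ← Hh → Ss ← Dd ← Mm → Tt
  Kk is a chain here and Kk is conditioned on, so the path is blocked at Kk.
Path 4: Bb ← Kk → Ss ← Dd ← Mm → Tt
  Kk is a fork here and Kk is conditioned on, so the path is blocked at Kk.
Path 5: Bb → Ss ← Dd ← Mm → Tt
  Ss is a collider here and neither Ss nor any of its descendants is conditioned on, so the collider stays closed — the path is blocked at Ss.
Since the path Bb ← Mm → Tt is active, Bb and Tt are not d-separated given {Hh, Kk}.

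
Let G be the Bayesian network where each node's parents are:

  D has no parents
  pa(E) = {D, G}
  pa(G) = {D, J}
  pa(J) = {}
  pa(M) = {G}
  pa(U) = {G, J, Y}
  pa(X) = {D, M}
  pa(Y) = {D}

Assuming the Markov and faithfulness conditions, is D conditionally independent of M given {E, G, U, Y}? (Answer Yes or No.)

Enumerating the 5 paths from D to M and testing each for blocking by {E, G, U, Y}:
Path 1: D → Y → U ← J → G → M
  Y is a chain here and Y is conditioned on, so the path is blocked at Y.
Path 2: D → Y → U ← G → M
  Y is a chain here and Y is conditioned on, so the path is blocked at Y.
Path 3: D → E ← G → M
  G is a fork here and G is conditioned on, so the path is blocked at G.
Path 4: D → X ← M
  X is a collider here and neither X nor any of its descendants is conditioned on, so the collider stays closed — the path is blocked at X.
Path 5: D → G → M
  G is a chain here and G is conditioned on, so the path is blocked at G.
Since every path is blocked, d-separation holds.

Yes — D and M are d-separated given {E, G, U, Y}.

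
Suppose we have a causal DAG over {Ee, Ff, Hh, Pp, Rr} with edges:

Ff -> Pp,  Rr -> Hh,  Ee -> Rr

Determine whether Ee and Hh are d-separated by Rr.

The only undirected path from Ee to Hh is:
Path 1: Ee → Rr → Hh
  Rr is a chain here and Rr is conditioned on, so the path is blocked at Rr.
Every path is blocked, so Ee and Hh are d-separated given {Rr}.

Yes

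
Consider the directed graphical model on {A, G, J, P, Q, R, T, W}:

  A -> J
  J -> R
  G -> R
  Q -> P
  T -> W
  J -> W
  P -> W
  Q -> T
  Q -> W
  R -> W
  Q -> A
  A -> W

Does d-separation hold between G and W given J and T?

We examine all 6 paths between G and W:
Path 1: G → R ← J ← A ← Q → T → W
  R is a collider here and neither R nor any of its descendants is conditioned on, so the collider stays closed — the path is blocked at R.
Path 2: G → R ← J ← A ← Q → P → W
  R is a collider here and neither R nor any of its descendants is conditioned on, so the collider stays closed — the path is blocked at R.
Path 3: G → R ← J ← A ← Q → W
  R is a collider here and neither R nor any of its descendants is conditioned on, so the collider stays closed — the path is blocked at R.
Path 4: G → R ← J ← A → W
  R is a collider here and neither R nor any of its descendants is conditioned on, so the collider stays closed — the path is blocked at R.
Path 5: G → R ← J → W
  R is a collider here and neither R nor any of its descendants is conditioned on, so the collider stays closed — the path is blocked at R.
Path 6: G → R → W
  R is a chain and R is not conditioned on — no node blocks this path, so it is active.
At least one path is unblocked, so d-separation fails.

No — G and W are not d-separated given {J, T}.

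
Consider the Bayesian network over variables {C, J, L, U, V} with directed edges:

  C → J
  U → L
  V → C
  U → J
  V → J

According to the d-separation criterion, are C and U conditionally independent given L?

Yes

Enumerating the 2 paths from C to U and testing each for blocking by {L}:
Path 1: C ← V → J ← U
  J is a collider here and neither J nor any of its descendants is conditioned on, so the collider stays closed — the path is blocked at J.
Path 2: C → J ← U
  J is a collider here and neither J nor any of its descendants is conditioned on, so the collider stays closed — the path is blocked at J.
Since every path is blocked, d-separation holds.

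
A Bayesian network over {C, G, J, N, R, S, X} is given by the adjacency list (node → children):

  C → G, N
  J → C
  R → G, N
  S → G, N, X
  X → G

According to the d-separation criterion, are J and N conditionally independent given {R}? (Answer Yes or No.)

We examine all 4 paths between J and N:
Path 1: J → C → G ← R → N
  G is a collider here and neither G nor any of its descendants is conditioned on, so the collider stays closed — the path is blocked at G.
Path 2: J → C → G ← S → N
  G is a collider here and neither G nor any of its descendants is conditioned on, so the collider stays closed — the path is blocked at G.
Path 3: J → C → G ← X ← S → N
  G is a collider here and neither G nor any of its descendants is conditioned on, so the collider stays closed — the path is blocked at G.
Path 4: J → C → N
  C is a chain and C is not conditioned on — no node blocks this path, so it is active.
Because an active path exists, J and N are not d-separated.

No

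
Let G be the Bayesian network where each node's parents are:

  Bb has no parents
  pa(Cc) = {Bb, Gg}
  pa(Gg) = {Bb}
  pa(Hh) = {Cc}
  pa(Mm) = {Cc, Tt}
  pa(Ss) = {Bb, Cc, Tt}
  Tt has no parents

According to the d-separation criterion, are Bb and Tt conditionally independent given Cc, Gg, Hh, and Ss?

No — Bb and Tt are not d-separated given {Cc, Gg, Hh, Ss}.

Enumerating the 6 paths from Bb to Tt and testing each for blocking by {Cc, Gg, Hh, Ss}:
  1. Bb → Gg → Cc → Mm ← Tt — Gg:chain[blocks]; Cc:chain[blocks]; Mm:collider[blocks] ⇒ blocked
  2. Bb → Gg → Cc → Ss ← Tt — Gg:chain[blocks]; Cc:chain[blocks]; Ss:collider[open] ⇒ blocked
  3. Bb → Cc → Mm ← Tt — Cc:chain[blocks]; Mm:collider[blocks] ⇒ blocked
  4. Bb → Cc → Ss ← Tt — Cc:chain[blocks]; Ss:collider[open] ⇒ blocked
  5. Bb → Ss ← Tt — Ss:collider[open] ⇒ active
  6. Bb → Ss ← Cc → Mm ← Tt — Ss:collider[open]; Cc:fork[blocks]; Mm:collider[blocks] ⇒ blocked
At least one path is unblocked, so d-separation fails.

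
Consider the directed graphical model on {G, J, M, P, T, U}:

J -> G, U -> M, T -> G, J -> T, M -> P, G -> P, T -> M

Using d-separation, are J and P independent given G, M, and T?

Yes

4 paths connect J and P; each must be blocked for d-separation to hold:
  1. J → G ← T → M → P — G:collider[open]; T:fork[blocks]; M:chain[blocks] ⇒ blocked
  2. J → G → P — G:chain[blocks] ⇒ blocked
  3. J → T → G → P — T:chain[blocks]; G:chain[blocks] ⇒ blocked
  4. J → T → M → P — T:chain[blocks]; M:chain[blocks] ⇒ blocked
All paths are blocked; J ⊥ P | {G, M, T} holds.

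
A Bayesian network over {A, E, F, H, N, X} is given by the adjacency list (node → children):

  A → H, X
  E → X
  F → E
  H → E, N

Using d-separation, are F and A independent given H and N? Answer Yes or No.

Yes — F and A are d-separated given {H, N}.

2 paths connect F and A; each must be blocked for d-separation to hold:
  1. F → E ← H ← A — E:collider[blocks]; H:chain[blocks] ⇒ blocked
  2. F → E → X ← A — E:chain[open]; X:collider[blocks] ⇒ blocked
Every path is blocked, so F and A are d-separated given {H, N}.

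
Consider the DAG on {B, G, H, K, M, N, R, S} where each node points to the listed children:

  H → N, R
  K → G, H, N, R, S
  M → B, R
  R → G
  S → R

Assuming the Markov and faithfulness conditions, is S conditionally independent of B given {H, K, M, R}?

We examine all 5 paths between S and B:
  1. S ← K → H → R ← M → B — K:fork[blocks]; H:chain[blocks]; R:collider[open]; M:fork[blocks] ⇒ blocked
  2. S ← K → G ← R ← M → B — K:fork[blocks]; G:collider[blocks]; R:chain[blocks]; M:fork[blocks] ⇒ blocked
  3. S ← K → N ← H → R ← M → B — K:fork[blocks]; N:collider[blocks]; H:fork[blocks]; R:collider[open]; M:fork[blocks] ⇒ blocked
  4. S ← K → R ← M → B — K:fork[blocks]; R:collider[open]; M:fork[blocks] ⇒ blocked
  5. S → R ← M → B — R:collider[open]; M:fork[blocks] ⇒ blocked
Since every path is blocked, d-separation holds.

Yes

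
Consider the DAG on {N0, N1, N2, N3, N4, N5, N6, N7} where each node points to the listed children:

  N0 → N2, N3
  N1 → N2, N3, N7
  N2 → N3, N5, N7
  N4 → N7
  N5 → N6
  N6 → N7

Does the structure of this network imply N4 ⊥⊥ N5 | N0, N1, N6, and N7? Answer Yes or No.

Enumerating the 5 paths from N4 to N5 and testing each for blocking by {N0, N1, N6, N7}:
Path 1: N4 → N7 ← N1 → N3 ← N2 → N5
  N1 is a fork here and N1 is conditioned on, so the path is blocked at N1.
Path 2: N4 → N7 ← N1 → N3 ← N0 → N2 → N5
  N1 is a fork here and N1 is conditioned on, so the path is blocked at N1.
Path 3: N4 → N7 ← N1 → N2 → N5
  N1 is a fork here and N1 is conditioned on, so the path is blocked at N1.
Path 4: N4 → N7 ← N6 ← N5
  N6 is a chain here and N6 is conditioned on, so the path is blocked at N6.
Path 5: N4 → N7 ← N2 → N5
  N7 is a collider and N7 is conditioned on, which opens it; N2 is a fork and N2 is not conditioned on — no node blocks this path, so it is active.
Because an active path exists, N4 and N5 are not d-separated.

No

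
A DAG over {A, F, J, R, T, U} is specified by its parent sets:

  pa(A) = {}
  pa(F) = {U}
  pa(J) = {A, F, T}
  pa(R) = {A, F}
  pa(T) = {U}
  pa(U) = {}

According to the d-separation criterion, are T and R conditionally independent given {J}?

We examine all 4 paths between T and R:
  1. T → J ← F → R — J:collider[open]; F:fork[open] ⇒ active
  2. T → J ← A → R — J:collider[open]; A:fork[open] ⇒ active
  3. T ← U → F → R — U:fork[open]; F:chain[open] ⇒ active
  4. T ← U → F → J ← A → R — U:fork[open]; F:chain[open]; J:collider[open]; A:fork[open] ⇒ active
At least one path is unblocked, so d-separation fails.

No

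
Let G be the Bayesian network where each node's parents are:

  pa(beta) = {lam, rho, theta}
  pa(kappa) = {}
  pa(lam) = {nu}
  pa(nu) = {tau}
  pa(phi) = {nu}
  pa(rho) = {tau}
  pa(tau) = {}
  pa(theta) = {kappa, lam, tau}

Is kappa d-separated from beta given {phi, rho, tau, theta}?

Enumerating the 5 paths from kappa to beta and testing each for blocking by {phi, rho, tau, theta}:
Path 1: kappa → theta ← lam ← nu ← tau → rho → beta
  tau is a fork here and tau is conditioned on, so the path is blocked at tau.
Path 2: kappa → theta ← lam → beta
  theta is a collider and theta is conditioned on, which opens it; lam is a fork and lam is not conditioned on — no node blocks this path, so it is active.
Path 3: kappa → theta ← tau → nu → lam → beta
  tau is a fork here and tau is conditioned on, so the path is blocked at tau.
Path 4: kappa → theta ← tau → rho → beta
  tau is a fork here and tau is conditioned on, so the path is blocked at tau.
Path 5: kappa → theta → beta
  theta is a chain here and theta is conditioned on, so the path is blocked at theta.
Since the path kappa → theta ← lam → beta is active, kappa and beta are not d-separated given {phi, rho, tau, theta}.

No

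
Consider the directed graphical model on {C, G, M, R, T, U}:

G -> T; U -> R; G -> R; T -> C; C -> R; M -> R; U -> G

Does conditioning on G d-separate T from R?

No

3 paths connect T and R; each must be blocked for d-separation to hold:
  1. T → C → R — C:chain[open] ⇒ active
  2. T ← G ← U → R — G:chain[blocks]; U:fork[open] ⇒ blocked
  3. T ← G → R — G:fork[blocks] ⇒ blocked
Since the path T → C → R is active, T and R are not d-separated given {G}.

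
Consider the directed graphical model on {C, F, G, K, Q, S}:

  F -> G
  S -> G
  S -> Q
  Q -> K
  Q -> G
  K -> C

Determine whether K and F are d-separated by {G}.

No

We examine all 2 paths between K and F:
Path 1: K ← Q ← S → G ← F
  Q is a chain and Q is not conditioned on; S is a fork and S is not conditioned on; G is a collider and G is conditioned on, which opens it — no node blocks this path, so it is active.
Path 2: K ← Q → G ← F
  Q is a fork and Q is not conditioned on; G is a collider and G is conditioned on, which opens it — no node blocks this path, so it is active.
Because an active path exists, K and F are not d-separated.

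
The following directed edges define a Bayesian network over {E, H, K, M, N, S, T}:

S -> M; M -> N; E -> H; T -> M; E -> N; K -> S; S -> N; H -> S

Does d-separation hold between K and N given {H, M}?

No

We examine all 3 paths between K and N:
  1. K → S → M → N — S:chain[open]; M:chain[blocks] ⇒ blocked
  2. K → S → N — S:chain[open] ⇒ active
  3. K → S ← H ← E → N — S:collider[open]; H:chain[blocks]; E:fork[open] ⇒ blocked
Since the path K → S → N is active, K and N are not d-separated given {H, M}.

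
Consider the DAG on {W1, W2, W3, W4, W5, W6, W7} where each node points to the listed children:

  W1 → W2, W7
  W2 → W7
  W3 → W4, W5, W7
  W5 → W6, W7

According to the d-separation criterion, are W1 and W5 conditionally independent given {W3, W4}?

There are 4 undirected paths between W1 and W5; checking each against the conditioning set {W3, W4}:
Path 1: W1 → W7 ← W5
  W7 is a collider here and neither W7 nor any of its descendants is conditioned on, so the collider stays closed — the path is blocked at W7.
Path 2: W1 → W7 ← W3 → W5
  W7 is a collider here and neither W7 nor any of its descendants is conditioned on, so the collider stays closed — the path is blocked at W7.
Path 3: W1 → W2 → W7 ← W5
  W7 is a collider here and neither W7 nor any of its descendants is conditioned on, so the collider stays closed — the path is blocked at W7.
Path 4: W1 → W2 → W7 ← W3 → W5
  W7 is a collider here and neither W7 nor any of its descendants is conditioned on, so the collider stays closed — the path is blocked at W7.
All paths are blocked; W1 ⊥ W5 | {W3, W4} holds.

Yes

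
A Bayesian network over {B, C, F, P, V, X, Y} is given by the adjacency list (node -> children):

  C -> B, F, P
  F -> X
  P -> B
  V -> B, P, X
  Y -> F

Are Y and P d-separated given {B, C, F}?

Yes

We examine all 6 paths between Y and P:
  1. Y → F ← C → P — F:collider[open]; C:fork[blocks] ⇒ blocked
  2. Y → F ← C → B ← P — F:collider[open]; C:fork[blocks]; B:collider[open] ⇒ blocked
  3. Y → F ← C → B ← V → P — F:collider[open]; C:fork[blocks]; B:collider[open]; V:fork[open] ⇒ blocked
  4. Y → F → X ← V → P — F:chain[blocks]; X:collider[blocks]; V:fork[open] ⇒ blocked
  5. Y → F → X ← V → B ← C → P — F:chain[blocks]; X:collider[blocks]; V:fork[open]; B:collider[open]; C:fork[blocks] ⇒ blocked
  6. Y → F → X ← V → B ← P — F:chain[blocks]; X:collider[blocks]; V:fork[open]; B:collider[open] ⇒ blocked
Since every path is blocked, d-separation holds.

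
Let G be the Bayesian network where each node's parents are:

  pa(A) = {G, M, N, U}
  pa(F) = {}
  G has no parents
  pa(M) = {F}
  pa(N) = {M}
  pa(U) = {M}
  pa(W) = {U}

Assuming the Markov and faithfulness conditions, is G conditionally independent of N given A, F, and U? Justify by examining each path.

Enumerating the 3 paths from G to N and testing each for blocking by {A, F, U}:
Path 1: G → A ← U ← M → N
  U is a chain here and U is conditioned on, so the path is blocked at U.
Path 2: G → A ← N
  A is a collider and A is conditioned on, which opens it — no node blocks this path, so it is active.
Path 3: G → A ← M → N
  A is a collider and A is conditioned on, which opens it; M is a fork and M is not conditioned on — no node blocks this path, so it is active.
Since the path G → A ← N is active, G and N are not d-separated given {A, F, U}.

No — G and N are not d-separated given {A, F, U}.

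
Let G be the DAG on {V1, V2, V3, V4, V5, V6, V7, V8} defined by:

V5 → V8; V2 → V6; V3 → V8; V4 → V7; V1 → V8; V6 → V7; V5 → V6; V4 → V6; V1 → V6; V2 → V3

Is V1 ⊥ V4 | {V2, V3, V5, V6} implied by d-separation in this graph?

No

6 paths connect V1 and V4; each must be blocked for d-separation to hold:
Path 1: V1 → V8 ← V5 → V6 ← V4
  V8 is a collider here and neither V8 nor any of its descendants is conditioned on, so the collider stays closed — the path is blocked at V8.
Path 2: V1 → V8 ← V5 → V6 → V7 ← V4
  V8 is a collider here and neither V8 nor any of its descendants is conditioned on, so the collider stays closed — the path is blocked at V8.
Path 3: V1 → V8 ← V3 ← V2 → V6 ← V4
  V8 is a collider here and neither V8 nor any of its descendants is conditioned on, so the collider stays closed — the path is blocked at V8.
Path 4: V1 → V8 ← V3 ← V2 → V6 → V7 ← V4
  V8 is a collider here and neither V8 nor any of its descendants is conditioned on, so the collider stays closed — the path is blocked at V8.
Path 5: V1 → V6 ← V4
  V6 is a collider and V6 is conditioned on, which opens it — no node blocks this path, so it is active.
Path 6: V1 → V6 → V7 ← V4
  V6 is a chain here and V6 is conditioned on, so the path is blocked at V6.
Because an active path exists, V1 and V4 are not d-separated.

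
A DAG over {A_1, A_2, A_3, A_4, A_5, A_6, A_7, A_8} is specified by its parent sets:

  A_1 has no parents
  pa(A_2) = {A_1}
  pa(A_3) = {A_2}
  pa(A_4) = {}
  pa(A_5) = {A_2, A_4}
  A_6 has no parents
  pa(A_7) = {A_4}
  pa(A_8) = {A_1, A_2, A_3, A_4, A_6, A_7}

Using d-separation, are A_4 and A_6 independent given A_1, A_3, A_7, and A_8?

No — A_4 and A_6 are not d-separated given {A_1, A_3, A_7, A_8}.

There are 5 undirected paths between A_4 and A_6; checking each against the conditioning set {A_1, A_3, A_7, A_8}:
Path 1: A_4 → A_5 ← A_2 ← A_1 → A_8 ← A_6
  A_5 is a collider here and neither A_5 nor any of its descendants is conditioned on, so the collider stays closed — the path is blocked at A_5.
Path 2: A_4 → A_5 ← A_2 → A_8 ← A_6
  A_5 is a collider here and neither A_5 nor any of its descendants is conditioned on, so the collider stays closed — the path is blocked at A_5.
Path 3: A_4 → A_5 ← A_2 → A_3 → A_8 ← A_6
  A_5 is a collider here and neither A_5 nor any of its descendants is conditioned on, so the collider stays closed — the path is blocked at A_5.
Path 4: A_4 → A_7 → A_8 ← A_6
  A_7 is a chain here and A_7 is conditioned on, so the path is blocked at A_7.
Path 5: A_4 → A_8 ← A_6
  A_8 is a collider and A_8 is conditioned on, which opens it — no node blocks this path, so it is active.
Because an active path exists, A_4 and A_6 are not d-separated.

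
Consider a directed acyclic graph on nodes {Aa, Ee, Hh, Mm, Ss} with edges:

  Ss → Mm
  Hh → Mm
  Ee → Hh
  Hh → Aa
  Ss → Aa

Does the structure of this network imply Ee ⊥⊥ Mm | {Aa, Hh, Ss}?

There are 2 undirected paths between Ee and Mm; checking each against the conditioning set {Aa, Hh, Ss}:
Path 1: Ee → Hh → Mm
  Hh is a chain here and Hh is conditioned on, so the path is blocked at Hh.
Path 2: Ee → Hh → Aa ← Ss → Mm
  Hh is a chain here and Hh is conditioned on, so the path is blocked at Hh.
Every path is blocked, so Ee and Mm are d-separated given {Aa, Hh, Ss}.

Yes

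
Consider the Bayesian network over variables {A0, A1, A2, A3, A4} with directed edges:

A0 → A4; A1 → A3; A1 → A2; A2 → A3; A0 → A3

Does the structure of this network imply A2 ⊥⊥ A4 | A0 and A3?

2 paths connect A2 and A4; each must be blocked for d-separation to hold:
Path 1: A2 → A3 ← A0 → A4
  A0 is a fork here and A0 is conditioned on, so the path is blocked at A0.
Path 2: A2 ← A1 → A3 ← A0 → A4
  A0 is a fork here and A0 is conditioned on, so the path is blocked at A0.
Since every path is blocked, d-separation holds.

Yes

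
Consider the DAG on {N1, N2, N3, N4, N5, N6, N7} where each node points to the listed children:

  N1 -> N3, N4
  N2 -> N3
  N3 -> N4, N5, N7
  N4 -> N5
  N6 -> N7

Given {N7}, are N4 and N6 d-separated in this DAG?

We examine all 3 paths between N4 and N6:
Path 1: N4 ← N3 → N7 ← N6
  N3 is a fork and N3 is not conditioned on; N7 is a collider and N7 is conditioned on, which opens it — no node blocks this path, so it is active.
Path 2: N4 ← N1 → N3 → N7 ← N6
  N1 is a fork and N1 is not conditioned on; N3 is a chain and N3 is not conditioned on; N7 is a collider and N7 is conditioned on, which opens it — no node blocks this path, so it is active.
Path 3: N4 → N5 ← N3 → N7 ← N6
  N5 is a collider here and neither N5 nor any of its descendants is conditioned on, so the collider stays closed — the path is blocked at N5.
At least one path is unblocked, so d-separation fails.

No — N4 and N6 are not d-separated given {N7}.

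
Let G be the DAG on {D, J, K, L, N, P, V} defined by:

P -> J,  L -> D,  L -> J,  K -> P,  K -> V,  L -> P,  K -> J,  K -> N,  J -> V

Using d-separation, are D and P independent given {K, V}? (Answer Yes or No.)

Enumerating the 4 paths from D to P and testing each for blocking by {K, V}:
Path 1: D ← L → P
  L is a fork and L is not conditioned on — no node blocks this path, so it is active.
Path 2: D ← L → J → V ← K → P
  K is a fork here and K is conditioned on, so the path is blocked at K.
Path 3: D ← L → J ← K → P
  K is a fork here and K is conditioned on, so the path is blocked at K.
Path 4: D ← L → J ← P
  L is a fork and L is not conditioned on; J is a collider and its descendant V is conditioned on, which opens it — no node blocks this path, so it is active.
At least one path is unblocked, so d-separation fails.

No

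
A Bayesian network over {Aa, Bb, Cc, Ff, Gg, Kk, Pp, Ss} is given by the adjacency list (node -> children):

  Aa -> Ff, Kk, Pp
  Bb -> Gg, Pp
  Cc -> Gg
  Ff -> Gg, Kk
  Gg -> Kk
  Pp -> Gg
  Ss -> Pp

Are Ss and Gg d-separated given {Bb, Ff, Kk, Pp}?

There are 6 undirected paths between Ss and Gg; checking each against the conditioning set {Bb, Ff, Kk, Pp}:
Path 1: Ss → Pp ← Bb → Gg
  Bb is a fork here and Bb is conditioned on, so the path is blocked at Bb.
Path 2: Ss → Pp ← Aa → Ff → Kk ← Gg
  Ff is a chain here and Ff is conditioned on, so the path is blocked at Ff.
Path 3: Ss → Pp ← Aa → Ff → Gg
  Ff is a chain here and Ff is conditioned on, so the path is blocked at Ff.
Path 4: Ss → Pp ← Aa → Kk ← Ff → Gg
  Ff is a fork here and Ff is conditioned on, so the path is blocked at Ff.
Path 5: Ss → Pp ← Aa → Kk ← Gg
  Pp is a collider and Pp is conditioned on, which opens it; Aa is a fork and Aa is not conditioned on; Kk is a collider and Kk is conditioned on, which opens it — no node blocks this path, so it is active.
Path 6: Ss → Pp → Gg
  Pp is a chain here and Pp is conditioned on, so the path is blocked at Pp.
At least one path is unblocked, so d-separation fails.

No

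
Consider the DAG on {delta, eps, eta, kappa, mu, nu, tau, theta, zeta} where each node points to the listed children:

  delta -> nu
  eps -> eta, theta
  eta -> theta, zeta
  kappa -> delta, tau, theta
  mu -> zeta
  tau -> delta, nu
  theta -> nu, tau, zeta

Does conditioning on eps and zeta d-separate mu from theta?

No

We examine all 3 paths between mu and theta:
Path 1: mu → zeta ← theta
  zeta is a collider and zeta is conditioned on, which opens it — no node blocks this path, so it is active.
Path 2: mu → zeta ← eta → theta
  zeta is a collider and zeta is conditioned on, which opens it; eta is a fork and eta is not conditioned on — no node blocks this path, so it is active.
Path 3: mu → zeta ← eta ← eps → theta
  eps is a fork here and eps is conditioned on, so the path is blocked at eps.
At least one path is unblocked, so d-separation fails.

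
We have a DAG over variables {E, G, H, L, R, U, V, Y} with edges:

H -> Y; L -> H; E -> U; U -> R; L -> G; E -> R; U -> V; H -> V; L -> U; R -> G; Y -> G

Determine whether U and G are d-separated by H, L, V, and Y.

No — U and G are not d-separated given {H, L, V, Y}.

There are 6 undirected paths between U and G; checking each against the conditioning set {H, L, V, Y}:
Path 1: U ← L → G
  L is a fork here and L is conditioned on, so the path is blocked at L.
Path 2: U ← L → H → Y → G
  L is a fork here and L is conditioned on, so the path is blocked at L.
Path 3: U → R → G
  R is a chain and R is not conditioned on — no node blocks this path, so it is active.
Path 4: U → V ← H ← L → G
  H is a chain here and H is conditioned on, so the path is blocked at H.
Path 5: U → V ← H → Y → G
  H is a fork here and H is conditioned on, so the path is blocked at H.
Path 6: U ← E → R → G
  E is a fork and E is not conditioned on; R is a chain and R is not conditioned on — no node blocks this path, so it is active.
Since the path U → R → G is active, U and G are not d-separated given {H, L, V, Y}.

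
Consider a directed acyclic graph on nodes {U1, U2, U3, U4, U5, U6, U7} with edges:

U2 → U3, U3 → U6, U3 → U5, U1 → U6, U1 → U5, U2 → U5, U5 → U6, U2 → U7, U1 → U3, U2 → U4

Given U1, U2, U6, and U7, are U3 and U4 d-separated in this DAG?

Yes — U3 and U4 are d-separated given {U1, U2, U6, U7}.

Enumerating the 6 paths from U3 to U4 and testing each for blocking by {U1, U2, U6, U7}:
  1. U3 ← U2 → U4 — U2:fork[blocks] ⇒ blocked
  2. U3 → U6 ← U5 ← U2 → U4 — U6:collider[open]; U5:chain[open]; U2:fork[blocks] ⇒ blocked
  3. U3 → U6 ← U1 → U5 ← U2 → U4 — U6:collider[open]; U1:fork[blocks]; U5:collider[open]; U2:fork[blocks] ⇒ blocked
  4. U3 → U5 ← U2 → U4 — U5:collider[open]; U2:fork[blocks] ⇒ blocked
  5. U3 ← U1 → U6 ← U5 ← U2 → U4 — U1:fork[blocks]; U6:collider[open]; U5:chain[open]; U2:fork[blocks] ⇒ blocked
  6. U3 ← U1 → U5 ← U2 → U4 — U1:fork[blocks]; U5:collider[open]; U2:fork[blocks] ⇒ blocked
Every path is blocked, so U3 and U4 are d-separated given {U1, U2, U6, U7}.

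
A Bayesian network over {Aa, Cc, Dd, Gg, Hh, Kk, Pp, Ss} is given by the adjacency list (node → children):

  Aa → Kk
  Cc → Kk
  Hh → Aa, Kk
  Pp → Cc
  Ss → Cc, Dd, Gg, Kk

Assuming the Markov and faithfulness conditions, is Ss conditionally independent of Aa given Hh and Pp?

We examine all 4 paths between Ss and Aa:
Path 1: Ss → Cc → Kk ← Hh → Aa
  Kk is a collider here and neither Kk nor any of its descendants is conditioned on, so the collider stays closed — the path is blocked at Kk.
Path 2: Ss → Cc → Kk ← Aa
  Kk is a collider here and neither Kk nor any of its descendants is conditioned on, so the collider stays closed — the path is blocked at Kk.
Path 3: Ss → Kk ← Hh → Aa
  Kk is a collider here and neither Kk nor any of its descendants is conditioned on, so the collider stays closed — the path is blocked at Kk.
Path 4: Ss → Kk ← Aa
  Kk is a collider here and neither Kk nor any of its descendants is conditioned on, so the collider stays closed — the path is blocked at Kk.
Every path is blocked, so Ss and Aa are d-separated given {Hh, Pp}.

Yes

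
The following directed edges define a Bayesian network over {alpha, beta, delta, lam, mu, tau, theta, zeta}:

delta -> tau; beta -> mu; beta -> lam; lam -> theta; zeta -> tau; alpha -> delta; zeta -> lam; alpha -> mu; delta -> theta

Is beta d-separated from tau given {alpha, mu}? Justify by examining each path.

Yes

There are 4 undirected paths between beta and tau; checking each against the conditioning set {alpha, mu}:
Path 1: beta → mu ← alpha → delta → tau
  alpha is a fork here and alpha is conditioned on, so the path is blocked at alpha.
Path 2: beta → mu ← alpha → delta → theta ← lam ← zeta → tau
  alpha is a fork here and alpha is conditioned on, so the path is blocked at alpha.
Path 3: beta → lam → theta ← delta → tau
  theta is a collider here and neither theta nor any of its descendants is conditioned on, so the collider stays closed — the path is blocked at theta.
Path 4: beta → lam ← zeta → tau
  lam is a collider here and neither lam nor any of its descendants is conditioned on, so the collider stays closed — the path is blocked at lam.
Since every path is blocked, d-separation holds.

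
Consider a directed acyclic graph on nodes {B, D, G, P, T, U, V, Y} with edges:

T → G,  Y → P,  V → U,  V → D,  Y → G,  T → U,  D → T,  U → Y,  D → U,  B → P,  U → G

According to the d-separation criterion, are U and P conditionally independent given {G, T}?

No

We examine all 5 paths between U and P:
  1. U → Y → P — Y:chain[open] ⇒ active
  2. U ← V → D → T → G ← Y → P — V:fork[open]; D:chain[open]; T:chain[blocks]; G:collider[open]; Y:fork[open] ⇒ blocked
  3. U ← T → G ← Y → P — T:fork[blocks]; G:collider[open]; Y:fork[open] ⇒ blocked
  4. U ← D → T → G ← Y → P — D:fork[open]; T:chain[blocks]; G:collider[open]; Y:fork[open] ⇒ blocked
  5. U → G ← Y → P — G:collider[open]; Y:fork[open] ⇒ active
Since the path U → Y → P is active, U and P are not d-separated given {G, T}.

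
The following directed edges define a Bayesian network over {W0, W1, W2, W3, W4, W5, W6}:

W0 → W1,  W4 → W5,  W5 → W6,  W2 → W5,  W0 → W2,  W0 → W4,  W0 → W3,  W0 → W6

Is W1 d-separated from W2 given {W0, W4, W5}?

Yes — W1 and W2 are d-separated given {W0, W4, W5}.

There are 3 undirected paths between W1 and W2; checking each against the conditioning set {W0, W4, W5}:
Path 1: W1 ← W0 → W4 → W5 ← W2
  W0 is a fork here and W0 is conditioned on, so the path is blocked at W0.
Path 2: W1 ← W0 → W2
  W0 is a fork here and W0 is conditioned on, so the path is blocked at W0.
Path 3: W1 ← W0 → W6 ← W5 ← W2
  W0 is a fork here and W0 is conditioned on, so the path is blocked at W0.
Every path is blocked, so W1 and W2 are d-separated given {W0, W4, W5}.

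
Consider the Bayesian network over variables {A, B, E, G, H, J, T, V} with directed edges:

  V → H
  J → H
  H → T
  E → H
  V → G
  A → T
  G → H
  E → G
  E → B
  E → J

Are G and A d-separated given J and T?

No — G and A are not d-separated given {J, T}.

There are 4 undirected paths between G and A; checking each against the conditioning set {J, T}:
Path 1: G → H → T ← A
  H is a chain and H is not conditioned on; T is a collider and T is conditioned on, which opens it — no node blocks this path, so it is active.
Path 2: G ← E → H → T ← A
  E is a fork and E is not conditioned on; H is a chain and H is not conditioned on; T is a collider and T is conditioned on, which opens it — no node blocks this path, so it is active.
Path 3: G ← E → J → H → T ← A
  J is a chain here and J is conditioned on, so the path is blocked at J.
Path 4: G ← V → H → T ← A
  V is a fork and V is not conditioned on; H is a chain and H is not conditioned on; T is a collider and T is conditioned on, which opens it — no node blocks this path, so it is active.
At least one path is unblocked, so d-separation fails.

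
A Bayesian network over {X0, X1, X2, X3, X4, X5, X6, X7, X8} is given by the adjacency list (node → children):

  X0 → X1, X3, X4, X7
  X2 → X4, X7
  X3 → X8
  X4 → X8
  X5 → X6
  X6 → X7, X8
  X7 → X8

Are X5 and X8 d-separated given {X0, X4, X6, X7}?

Enumerating the 6 paths from X5 to X8 and testing each for blocking by {X0, X4, X6, X7}:
Path 1: X5 → X6 → X8
  X6 is a chain here and X6 is conditioned on, so the path is blocked at X6.
Path 2: X5 → X6 → X7 ← X2 → X4 → X8
  X6 is a chain here and X6 is conditioned on, so the path is blocked at X6.
Path 3: X5 → X6 → X7 ← X2 → X4 ← X0 → X3 → X8
  X6 is a chain here and X6 is conditioned on, so the path is blocked at X6.
Path 4: X5 → X6 → X7 → X8
  X6 is a chain here and X6 is conditioned on, so the path is blocked at X6.
Path 5: X5 → X6 → X7 ← X0 → X3 → X8
  X6 is a chain here and X6 is conditioned on, so the path is blocked at X6.
Path 6: X5 → X6 → X7 ← X0 → X4 → X8
  X6 is a chain here and X6 is conditioned on, so the path is blocked at X6.
Since every path is blocked, d-separation holds.

Yes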